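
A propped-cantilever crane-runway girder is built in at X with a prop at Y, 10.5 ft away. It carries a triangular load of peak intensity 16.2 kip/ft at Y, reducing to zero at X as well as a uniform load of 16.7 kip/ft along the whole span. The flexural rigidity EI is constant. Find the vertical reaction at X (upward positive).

R_X = 147.9 kip

Choose R_Y as the redundant. The primary structure is the cantilever fixed at X.
Deflection at Y on the released cantilever, summing each load's contribution:
  triangular load, peak 16.2 at the free end: 11w₀L⁴/(120EI) = 18050/EI
  UDL 16.7: wL⁴/(8EI) = 25374/EI
  δ_0 = 43424/EI
Flexibility coefficient — unit upward force at Y: δ_{YY} = L³/(3EI) = 385.9/EI.
The prop prevents deflection at Y: R_Y = δ_0/δ_{YY} = 43424/385.9 = 112.5 kip.
Vertical equilibrium: R_X = ΣP − R_Y = 260.4 − 112.5 = 147.9 kip.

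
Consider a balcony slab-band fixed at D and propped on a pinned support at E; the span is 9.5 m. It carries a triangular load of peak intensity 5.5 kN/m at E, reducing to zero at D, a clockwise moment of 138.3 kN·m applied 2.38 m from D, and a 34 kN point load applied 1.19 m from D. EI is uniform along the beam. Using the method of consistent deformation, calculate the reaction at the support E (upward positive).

Release the roller at E. Primary structure: cantilever fixed at D.
Primary-structure tip deflection at E by superposition:
  triangular load, peak 5.5 at the free end: 11w₀L⁴/(120EI) = 4106/EI
  clockwise couple 138.3 at a = 2.38: M₀a(2L − a)/(2EI) = 2735/EI
  point load 34 at a = 1.19: Pa²(3L − a)/(6EI) = 219.2/EI
  δ_0 = 7061/EI
Flexibility coefficient — unit upward force at E: δ_{EE} = L³/(3EI) = 285.8/EI.
Compatibility at E: δ_0 − R_E·δ_{EE} = 0, so R_E = 7061/285.8 = 24.71 kN.

R_E = 24.71 kN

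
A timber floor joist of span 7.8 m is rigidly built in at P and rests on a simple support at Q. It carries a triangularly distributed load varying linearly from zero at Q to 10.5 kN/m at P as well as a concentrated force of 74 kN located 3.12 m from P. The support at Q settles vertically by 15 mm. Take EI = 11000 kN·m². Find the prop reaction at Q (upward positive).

Remove the prop at Q; the released (primary) structure is a cantilever built in at P.
Deflection at Q on the released cantilever, summing each load's contribution:
  triangular load, peak 10.5 at the fixed end: w₀L⁴/(30EI) = 1296/EI
  point load 74 at a = 3.12: Pa²(3L − a)/(6EI) = 2435/EI
  δ_0 = 3730/EI
Flexibility coefficient — unit upward force at Q: δ_{QQ} = L³/(3EI) = 158.2/EI.
With EI = 11000 kN·m²: δ_0 = 0.33912 m and δ_{QQ} = 0.01438 m/kN.
Compatibility — the beam at Q must follow the support down by 0.015 m: δ_0 − R_Q·δ_{QQ} = 0.015, so R_Q = (0.33912 − 0.015)/0.01438 = 22.54 kN.

R_Q = 22.54 kN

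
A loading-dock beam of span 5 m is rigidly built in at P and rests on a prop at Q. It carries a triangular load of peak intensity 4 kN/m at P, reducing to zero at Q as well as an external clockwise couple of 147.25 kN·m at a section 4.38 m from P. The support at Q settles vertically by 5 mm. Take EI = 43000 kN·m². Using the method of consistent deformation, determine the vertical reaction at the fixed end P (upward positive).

R_P = -30.34 kN

Release the roller at Q. Primary structure: cantilever fixed at P.
Downward deflection at the released point Q due to the loads:
  triangular load, peak 4 at the fixed end: w₀L⁴/(30EI) = 83.33/EI
  clockwise couple 147.25 at a = 4.38: M₀a(2L − a)/(2EI) = 1812/EI
  δ_0 = 1896/EI
Flexibility coefficient — unit upward force at Q: δ_{QQ} = L³/(3EI) = 41.67/EI.
With EI = 43000 kN·m²: δ_0 = 0.044085 m and δ_{QQ} = 0.000969 m/kN.
Compatibility — the beam at Q must follow the support down by 0.005 m: δ_0 − R_Q·δ_{QQ} = 0.005, so R_Q = (0.044085 − 0.005)/0.000969 = 40.34 kN.
Vertical equilibrium: R_P = ΣP − R_Q = 10 − 40.34 = -30.34 kN.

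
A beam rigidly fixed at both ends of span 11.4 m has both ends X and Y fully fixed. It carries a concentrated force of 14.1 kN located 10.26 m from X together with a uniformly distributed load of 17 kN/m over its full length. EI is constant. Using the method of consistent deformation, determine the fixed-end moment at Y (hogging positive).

M_Y = 197.1 kN·m

Release both end moments; the primary structure is a simply-supported span XY with redundants M_X and M_Y.
End rotations of the released simple span under the applied load (×1/EI):
  at X: point load 14.1 at a = 10.26: Pab(L + b)/(6LEI) = 30.24/EI
  at Y: point load 14.1 at a = 10.26: Pab(L + a)/(6LEI) = 52.22/EI
  at X: UDL 17: wL³/(24EI) = 1049/EI
  at Y: UDL 17: wL³/(24EI) = 1049/EI
  θ_X0 = 1080/EI,  θ_Y0 = 1102/EI
Flexibility coefficients: a unit moment at one end gives L/(3EI) there and L/(6EI) at the far end, so f₁₁ = f₂₂ = 3.8/EI and f₁₂ = f₂₁ = 1.9/EI.
Compatibility — zero rotation at each built-in end:
  3.8 M_X + 1.9 M_Y = 1080
  1.9 M_X + 3.8 M_Y = 1102
Solving the pair gives M_X = 185.6 kN·m and M_Y = 197.1 kN·m (hogging).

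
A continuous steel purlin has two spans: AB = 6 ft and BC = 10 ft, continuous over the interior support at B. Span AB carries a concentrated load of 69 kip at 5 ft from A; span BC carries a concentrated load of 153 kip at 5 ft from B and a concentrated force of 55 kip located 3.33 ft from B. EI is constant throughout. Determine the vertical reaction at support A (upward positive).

Take M_B as the redundant. Released structure: two simple spans AB and BC with a hinge at B.
Rotations at B on the released spans (each span's end-slope, ×1/EI):
  span AB: point load 69 at a = 5: Pab(L + a)/(6LEI) = 105.4/EI
  span BC: point load 153 at a = 5: Pab(L + b)/(6LEI) = 956.2/EI
  span BC: point load 55 at a = 3.33: Pab(L + b)/(6LEI) = 339.4/EI
  relative rotation θ_0 = (105.4 + 1296)/EI = 1401/EI
A unit hogging moment at B produces rotation L₁/(3EI) + L₂/(3EI) = 5.333/EI.
Compatibility: M_B·(L₁+L₂)/(3EI) = θ_0, giving M_B = 262.7 kip·ft (hogging).
Span AB, ΣM about A with M_B applied at B: R_B^{AB}·6 = 345 + 262.7, so R_B^{AB} = 101.3 kip and R_A = 69 − 101.3 = -32.28 kip.

R_A = -32.28 kip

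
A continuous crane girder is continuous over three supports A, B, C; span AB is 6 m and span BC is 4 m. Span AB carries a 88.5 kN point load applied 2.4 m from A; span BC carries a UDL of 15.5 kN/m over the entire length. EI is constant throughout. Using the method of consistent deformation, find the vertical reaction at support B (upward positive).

Release continuity at B by inserting a hinge; the redundant is the internal moment M_B. The primary structure is two simply-supported spans AB and BC.
Rotations at B on the released spans (each span's end-slope, ×1/EI):
  span AB: point load 88.5 at a = 2.4: Pab(L + a)/(6LEI) = 178.4/EI
  span BC: UDL 15.5: wL³/(24EI) = 41.33/EI
  relative rotation θ_0 = (178.4 + 41.33)/EI = 219.7/EI
A unit hogging moment at B produces rotation L₁/(3EI) + L₂/(3EI) = 3.333/EI.
Slope continuity at B: θ_0 = M_B·3.333/EI, so M_B = 219.7/3.333 = 65.92 kN·m (hogging).
Span AB, ΣM about A with M_B applied at B: R_B^{AB}·6 = 212.4 + 65.92, so R_B^{AB} = 46.39 kN and R_A = 88.5 − 46.39 = 42.11 kN.
Span BC, ΣM about C: R_B^{BC}·4 = 124 + 65.92, so R_B^{BC} = 47.48 kN and R_C = 62 − 47.48 = 14.52 kN.
R_B = 46.39 + 47.48 = 93.87 kN.

R_B = 93.87 kN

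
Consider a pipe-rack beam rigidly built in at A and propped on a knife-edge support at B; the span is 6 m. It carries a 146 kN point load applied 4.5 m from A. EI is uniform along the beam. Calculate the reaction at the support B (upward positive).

R_B = 92.39 kN

Release the roller at B. Primary structure: cantilever fixed at A.
Primary-structure tip deflection at B by superposition:
  point load 146 at a = 4.5: Pa²(3L − a)/(6EI) = 6652/EI
Flexibility coefficient — unit upward force at B: δ_{BB} = L³/(3EI) = 72/EI.
Compatibility at B: δ_0 − R_B·δ_{BB} = 0, so R_B = 6652/72 = 92.39 kN.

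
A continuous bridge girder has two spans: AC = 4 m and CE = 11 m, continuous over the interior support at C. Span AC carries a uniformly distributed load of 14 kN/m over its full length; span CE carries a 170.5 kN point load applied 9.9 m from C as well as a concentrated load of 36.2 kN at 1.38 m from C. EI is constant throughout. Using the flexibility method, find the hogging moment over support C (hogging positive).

Release continuity at C by inserting a hinge; the redundant is the internal moment M_C. The primary structure is two simply-supported spans AC and CE.
Rotations at C on the released spans (each span's end-slope, ×1/EI):
  span AC: UDL 14: wL³/(24EI) = 37.33/EI
  span CE: point load 170.5 at a = 9.9: Pab(L + b)/(6LEI) = 340.4/EI
  span CE: point load 36.2 at a = 1.38: Pab(L + b)/(6LEI) = 150.1/EI
  relative rotation θ_0 = (37.33 + 490.5)/EI = 527.9/EI
A unit hogging moment at C produces rotation L₁/(3EI) + L₂/(3EI) = 5/EI.
Compatibility: M_C·(L₁+L₂)/(3EI) = θ_0, giving M_C = 105.6 kN·m (hogging).

M_C = 105.6 kN·m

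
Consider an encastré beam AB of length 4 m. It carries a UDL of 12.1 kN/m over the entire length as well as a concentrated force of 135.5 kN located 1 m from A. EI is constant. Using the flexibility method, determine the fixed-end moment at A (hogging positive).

M_A = 92.35 kN·m

Release both end moments; the primary structure is a simply-supported span AB with redundants M_A and M_B.
End rotations of the released simple span under the applied load (×1/EI):
  at A: UDL 12.1: wL³/(24EI) = 32.27/EI
  at B: UDL 12.1: wL³/(24EI) = 32.27/EI
  at A: point load 135.5 at a = 1: Pab(L + b)/(6LEI) = 118.6/EI
  at B: point load 135.5 at a = 1: Pab(L + a)/(6LEI) = 84.69/EI
  θ_A0 = 150.8/EI,  θ_B0 = 117/EI
Flexibility coefficients: a unit moment at one end gives L/(3EI) there and L/(6EI) at the far end, so f₁₁ = f₂₂ = 1.333/EI and f₁₂ = f₂₁ = 0.6667/EI.
Compatibility — zero rotation at each built-in end:
  1.333 M_A + 0.6667 M_B = 150.8
  0.6667 M_A + 1.333 M_B = 117
Solving the pair gives M_A = 92.35 kN·m and M_B = 41.54 kN·m (hogging).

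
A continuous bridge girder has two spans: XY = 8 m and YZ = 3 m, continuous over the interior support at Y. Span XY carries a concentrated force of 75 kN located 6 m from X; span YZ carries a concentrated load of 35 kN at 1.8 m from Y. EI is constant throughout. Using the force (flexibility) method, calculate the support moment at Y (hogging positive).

M_Y = 76.4 kN·m

Insert a hinge at Y; M_Y is the redundant, and each span becomes simply supported.
End slopes at the hinge Y, treating each span as simply supported:
  span XY: point load 75 at a = 6: Pab(L + a)/(6LEI) = 262.5/EI
  span YZ: point load 35 at a = 1.8: Pab(L + b)/(6LEI) = 17.64/EI
  relative rotation θ_0 = (262.5 + 17.64)/EI = 280.1/EI
A unit hogging moment at Y produces rotation L₁/(3EI) + L₂/(3EI) = 3.667/EI.
Compatibility: M_Y·(L₁+L₂)/(3EI) = θ_0, giving M_Y = 76.4 kN·m (hogging).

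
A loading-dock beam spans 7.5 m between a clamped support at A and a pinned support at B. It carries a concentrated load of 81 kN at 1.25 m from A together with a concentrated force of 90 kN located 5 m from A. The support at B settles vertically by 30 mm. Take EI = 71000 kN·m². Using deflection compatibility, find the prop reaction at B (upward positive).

R_B = 34.71 kN

Release the roller at B. Primary structure: cantilever fixed at A.
Deflection at B on the released cantilever, summing each load's contribution:
  point load 81 at a = 1.25: Pa²(3L − a)/(6EI) = 448.2/EI
  point load 90 at a = 5: Pa²(3L − a)/(6EI) = 6562/EI
  δ_0 = 7011/EI
Flexibility coefficient — unit upward force at B: δ_{BB} = L³/(3EI) = 140.6/EI.
With EI = 71000 kN·m²: δ_0 = 0.098743 m and δ_{BB} = 0.001981 m/kN.
Compatibility — the beam at B must follow the support down by 0.03 m: δ_0 − R_B·δ_{BB} = 0.03, so R_B = (0.098743 − 0.03)/0.001981 = 34.71 kN.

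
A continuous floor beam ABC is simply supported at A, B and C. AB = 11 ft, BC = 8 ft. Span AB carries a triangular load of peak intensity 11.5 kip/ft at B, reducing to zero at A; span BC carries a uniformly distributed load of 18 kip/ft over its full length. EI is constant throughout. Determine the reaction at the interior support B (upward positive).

Take M_B as the redundant. Released structure: two simple spans AB and BC with a hinge at B.
End slopes at the hinge B, treating each span as simply supported:
  span AB: triangular load, peak 11.5: w₀L³/(45EI) = 340.1/EI
  span BC: UDL 18: wL³/(24EI) = 384/EI
  relative rotation θ_0 = (340.1 + 384)/EI = 724.1/EI
A unit hogging moment at B produces rotation L₁/(3EI) + L₂/(3EI) = 6.333/EI.
Slope continuity at B: θ_0 = M_B·6.333/EI, so M_B = 724.1/6.333 = 114.3 kip·ft (hogging).
Span AB, ΣM about A with M_B applied at B: R_B^{AB}·11 = 463.8 + 114.3, so R_B^{AB} = 52.56 kip and R_A = 63.25 − 52.56 = 10.69 kip.
Span BC, ΣM about C: R_B^{BC}·8 = 576 + 114.3, so R_B^{BC} = 86.29 kip and R_C = 144 − 86.29 = 57.71 kip.
R_B = 52.56 + 86.29 = 138.9 kip.

R_B = 138.9 kip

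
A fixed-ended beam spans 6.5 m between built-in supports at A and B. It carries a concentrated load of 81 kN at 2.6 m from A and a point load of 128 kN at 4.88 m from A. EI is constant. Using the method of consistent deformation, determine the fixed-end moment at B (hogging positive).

M_B = 167.4 kN·m

Release both end moments; the primary structure is a simply-supported span AB with redundants M_A and M_B.
Simple-span end rotations at A and B under the given loads:
  at A: point load 81 at a = 2.6: Pab(L + b)/(6LEI) = 219/EI
  at B: point load 81 at a = 2.6: Pab(L + a)/(6LEI) = 191.6/EI
  at A: point load 128 at a = 4.88: Pab(L + b)/(6LEI) = 210.7/EI
  at B: point load 128 at a = 4.88: Pab(L + a)/(6LEI) = 295.3/EI
  θ_A0 = 429.7/EI,  θ_B0 = 486.9/EI
Flexibility coefficients: a unit moment at one end gives L/(3EI) there and L/(6EI) at the far end, so f₁₁ = f₂₂ = 2.167/EI and f₁₂ = f₂₁ = 1.083/EI.
Compatibility — zero rotation at each built-in end:
  2.167 M_A + 1.083 M_B = 429.7
  1.083 M_A + 2.167 M_B = 486.9
Solving the pair gives M_A = 114.6 kN·m and M_B = 167.4 kN·m (hogging).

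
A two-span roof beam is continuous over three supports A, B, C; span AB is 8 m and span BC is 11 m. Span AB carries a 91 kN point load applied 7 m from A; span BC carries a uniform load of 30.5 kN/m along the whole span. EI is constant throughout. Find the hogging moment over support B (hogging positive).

M_B = 298.5 kN·m

Insert a hinge at B; M_B is the redundant, and each span becomes simply supported.
Discontinuity in slope at B on the released structure — sum the simple-span end rotations:
  span AB: point load 91 at a = 7: Pab(L + a)/(6LEI) = 199.1/EI
  span BC: UDL 30.5: wL³/(24EI) = 1691/EI
  relative rotation θ_0 = (199.1 + 1691)/EI = 1891/EI
A unit hogging moment at B produces rotation L₁/(3EI) + L₂/(3EI) = 6.333/EI.
Compatibility: M_B·(L₁+L₂)/(3EI) = θ_0, giving M_B = 298.5 kN·m (hogging).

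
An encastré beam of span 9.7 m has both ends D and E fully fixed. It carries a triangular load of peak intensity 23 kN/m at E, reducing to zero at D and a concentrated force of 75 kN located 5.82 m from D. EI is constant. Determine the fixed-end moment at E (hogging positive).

M_E = 213 kN·m

Release both end moments; the primary structure is a simply-supported span DE with redundants M_D and M_E.
End rotations of the released simple span under the applied load (×1/EI):
  at D: triangular load, peak 23: 7w₀L³/(360EI) = 408.2/EI
  at E: triangular load, peak 23: w₀L³/(45EI) = 466.5/EI
  at D: point load 75 at a = 5.82: Pab(L + b)/(6LEI) = 395.2/EI
  at E: point load 75 at a = 5.82: Pab(L + a)/(6LEI) = 451.6/EI
  θ_D0 = 803.3/EI,  θ_E0 = 918.1/EI
Flexibility coefficients: a unit moment at one end gives L/(3EI) there and L/(6EI) at the far end, so f₁₁ = f₂₂ = 3.233/EI and f₁₂ = f₂₁ = 1.617/EI.
Compatibility — zero rotation at each built-in end:
  3.233 M_D + 1.617 M_E = 803.3
  1.617 M_D + 3.233 M_E = 918.1
Solving the pair gives M_D = 142 kN·m and M_E = 213 kN·m (hogging).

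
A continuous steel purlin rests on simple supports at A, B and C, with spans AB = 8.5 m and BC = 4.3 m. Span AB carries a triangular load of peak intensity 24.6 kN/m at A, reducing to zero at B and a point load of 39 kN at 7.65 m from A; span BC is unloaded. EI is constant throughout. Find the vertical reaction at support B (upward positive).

Insert a hinge at B; M_B is the redundant, and each span becomes simply supported.
Discontinuity in slope at B on the released structure — sum the simple-span end rotations:
  span AB: triangular load, peak 24.6: 7w₀L³/(360EI) = 293.8/EI
  span AB: point load 39 at a = 7.65: Pab(L + a)/(6LEI) = 80.31/EI
  relative rotation θ_0 = (374.1 + 0)/EI = 374.1/EI
A unit hogging moment at B produces rotation L₁/(3EI) + L₂/(3EI) = 4.267/EI.
Compatibility: M_B·(L₁+L₂)/(3EI) = θ_0, giving M_B = 87.67 kN·m (hogging).
Span AB, ΣM about A with M_B applied at B: R_B^{AB}·8.5 = 594.6 + 87.67, so R_B^{AB} = 80.26 kN and R_A = 143.6 − 80.26 = 63.29 kN.
Span BC, ΣM about C: R_B^{BC}·4.3 = 0 + 87.67, so R_B^{BC} = 20.39 kN and R_C = 0 − 20.39 = -20.39 kN.
R_B = 80.26 + 20.39 = 100.7 kN.

R_B = 100.7 kN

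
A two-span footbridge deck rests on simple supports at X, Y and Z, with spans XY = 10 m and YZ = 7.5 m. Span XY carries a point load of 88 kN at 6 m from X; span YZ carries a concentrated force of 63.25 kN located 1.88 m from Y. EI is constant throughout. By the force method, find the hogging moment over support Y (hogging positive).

M_Y = 129.9 kN·m

Insert a hinge at Y; M_Y is the redundant, and each span becomes simply supported.
End slopes at the hinge Y, treating each span as simply supported:
  span XY: point load 88 at a = 6: Pab(L + a)/(6LEI) = 563.2/EI
  span YZ: point load 63.25 at a = 1.88: Pab(L + b)/(6LEI) = 194.8/EI
  relative rotation θ_0 = (563.2 + 194.8)/EI = 758/EI
A unit hogging moment at Y produces rotation L₁/(3EI) + L₂/(3EI) = 5.833/EI.
Slope continuity at Y: θ_0 = M_Y·5.833/EI, so M_Y = 758/5.833 = 129.9 kN·m (hogging).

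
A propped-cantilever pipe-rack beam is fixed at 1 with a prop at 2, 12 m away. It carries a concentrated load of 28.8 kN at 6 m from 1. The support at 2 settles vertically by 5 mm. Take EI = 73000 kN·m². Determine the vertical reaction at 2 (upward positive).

R_2 = 8.366 kN

Take the reaction at 2 as the redundant and release it; the primary structure is a cantilever fixed at 1.
Downward deflection at the released point 2 due to the loads:
  point load 28.8 at a = 6: Pa²(3L − a)/(6EI) = 5184/EI
Tip deflection under a unit load at 2: L³/(3EI) = 576/EI.
With EI = 73000 kN·m²: δ_0 = 0.071014 m and δ_{22} = 0.00789 m/kN.
Compatibility — the beam at 2 must follow the support down by 0.005 m: δ_0 − R_2·δ_{22} = 0.005, so R_2 = (0.071014 − 0.005)/0.00789 = 8.366 kN.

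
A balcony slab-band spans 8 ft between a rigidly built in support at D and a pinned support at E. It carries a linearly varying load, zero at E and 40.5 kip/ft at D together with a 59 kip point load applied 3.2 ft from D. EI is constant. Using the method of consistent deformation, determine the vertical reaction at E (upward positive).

R_E = 44.67 kip

Release the roller at E. Primary structure: cantilever fixed at D.
Primary-structure tip deflection at E by superposition:
  triangular load, peak 40.5 at the fixed end: w₀L⁴/(30EI) = 5530/EI
  point load 59 at a = 3.2: Pa²(3L − a)/(6EI) = 2094/EI
  δ_0 = 7624/EI
Tip deflection under a unit load at E: L³/(3EI) = 170.7/EI.
The prop prevents deflection at E: R_E = δ_0/δ_{EE} = 7624/170.7 = 44.67 kip.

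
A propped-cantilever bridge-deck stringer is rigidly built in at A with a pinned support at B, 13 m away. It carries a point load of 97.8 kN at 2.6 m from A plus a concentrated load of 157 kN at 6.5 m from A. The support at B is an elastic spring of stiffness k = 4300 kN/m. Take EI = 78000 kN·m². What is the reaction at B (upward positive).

R_B = 53.22 kN

Release the roller at B. Primary structure: cantilever fixed at A.
Free-end deflection of the primary structure under the applied loading (downward +):
  point load 97.8 at a = 2.6: Pa²(3L − a)/(6EI) = 4011/EI
  point load 157 at a = 6.5: Pa²(3L − a)/(6EI) = 35930/EI
  δ_0 = 39941/EI
Flexibility coefficient — unit upward force at B: δ_{BB} = L³/(3EI) = 732.3/EI.
With EI = 78000 kN·m²: δ_0 = 0.51206 m and δ_{BB} = 0.009389 m/kN.
Compatibility — the spring shortens by R_B/k under the reaction it provides: δ_0 − R_B·δ_{BB} = R_B/k. With 1/k = 0.000233 m/kN, R_B = δ_0 / (δ_{BB} + 1/k) = 0.51206 / (0.009389 + 0.000233) = 53.22 kN.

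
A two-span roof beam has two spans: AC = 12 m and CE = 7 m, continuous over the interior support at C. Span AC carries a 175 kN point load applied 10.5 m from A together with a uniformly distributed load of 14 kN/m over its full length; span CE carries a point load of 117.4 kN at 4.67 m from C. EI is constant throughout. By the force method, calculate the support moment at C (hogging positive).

Take M_C as the redundant. Released structure: two simple spans AC and CE with a hinge at C.
Discontinuity in slope at C on the released structure — sum the simple-span end rotations:
  span AC: point load 175 at a = 10.5: Pab(L + a)/(6LEI) = 861.3/EI
  span AC: UDL 14: wL³/(24EI) = 1008/EI
  span CE: point load 117.4 at a = 4.67: Pab(L + b)/(6LEI) = 283.8/EI
  relative rotation θ_0 = (1869 + 283.8)/EI = 2153/EI
A unit hogging moment at C produces rotation L₁/(3EI) + L₂/(3EI) = 6.333/EI.
Compatibility: M_C·(L₁+L₂)/(3EI) = θ_0, giving M_C = 340 kN·m (hogging).

M_C = 340 kN·m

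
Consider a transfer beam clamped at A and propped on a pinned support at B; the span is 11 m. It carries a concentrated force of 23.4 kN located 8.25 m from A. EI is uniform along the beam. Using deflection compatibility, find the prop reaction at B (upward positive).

R_B = 14.81 kN

Release the roller at B. Primary structure: cantilever fixed at A.
Deflection at B on the released cantilever, summing each load's contribution:
  point load 23.4 at a = 8.25: Pa²(3L − a)/(6EI) = 6570/EI
Flexibility coefficient — unit upward force at B: δ_{BB} = L³/(3EI) = 443.7/EI.
Compatibility at B: δ_0 − R_B·δ_{BB} = 0, so R_B = 6570/443.7 = 14.81 kN.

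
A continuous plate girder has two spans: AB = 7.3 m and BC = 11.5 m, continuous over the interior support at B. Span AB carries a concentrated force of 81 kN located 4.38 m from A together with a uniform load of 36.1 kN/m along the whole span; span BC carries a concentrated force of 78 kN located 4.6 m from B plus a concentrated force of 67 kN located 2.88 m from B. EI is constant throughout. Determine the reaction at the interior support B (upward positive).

R_B = 349.1 kN

Release continuity at B by inserting a hinge; the redundant is the internal moment M_B. The primary structure is two simply-supported spans AB and BC.
Discontinuity in slope at B on the released structure — sum the simple-span end rotations:
  span AB: point load 81 at a = 4.38: Pab(L + a)/(6LEI) = 276.3/EI
  span AB: UDL 36.1: wL³/(24EI) = 585.1/EI
  span BC: point load 78 at a = 4.6: Pab(L + b)/(6LEI) = 660.2/EI
  span BC: point load 67 at a = 2.88: Pab(L + b)/(6LEI) = 485/EI
  relative rotation θ_0 = (861.4 + 1145)/EI = 2007/EI
A unit hogging moment at B produces rotation L₁/(3EI) + L₂/(3EI) = 6.267/EI.
Slope continuity at B: θ_0 = M_B·6.267/EI, so M_B = 2007/6.267 = 320.2 kN·m (hogging).
Span AB, ΣM about A with M_B applied at B: R_B^{AB}·7.3 = 1317 + 320.2, so R_B^{AB} = 224.2 kN and R_A = 344.5 − 224.2 = 120.3 kN.
Span BC, ΣM about C: R_B^{BC}·11.5 = 1116 + 320.2, so R_B^{BC} = 124.9 kN and R_C = 145 − 124.9 = 20.14 kN.
R_B = 224.2 + 124.9 = 349.1 kN.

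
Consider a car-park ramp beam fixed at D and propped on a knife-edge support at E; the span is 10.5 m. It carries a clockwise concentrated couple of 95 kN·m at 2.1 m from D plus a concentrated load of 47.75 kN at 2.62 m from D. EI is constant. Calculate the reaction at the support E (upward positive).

Take the reaction at E as the redundant and release it; the primary structure is a cantilever fixed at D.
Deflection at E on the released cantilever, summing each load's contribution:
  clockwise couple 95 at a = 2.1: M₀a(2L − a)/(2EI) = 1885/EI
  point load 47.75 at a = 2.62: Pa²(3L − a)/(6EI) = 1578/EI
  δ_0 = 3463/EI
Tip deflection under a unit load at E: L³/(3EI) = 385.9/EI.
The prop prevents deflection at E: R_E = δ_0/δ_{EE} = 3463/385.9 = 8.974 kN.

R_E = 8.974 kN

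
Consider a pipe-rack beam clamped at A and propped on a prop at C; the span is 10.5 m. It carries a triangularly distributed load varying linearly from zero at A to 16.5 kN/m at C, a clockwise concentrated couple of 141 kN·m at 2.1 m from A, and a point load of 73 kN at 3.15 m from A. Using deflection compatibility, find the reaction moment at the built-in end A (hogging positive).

Choose R_C as the redundant. The primary structure is the cantilever fixed at A.
Downward deflection at the released point C due to the loads:
  triangular load, peak 16.5 at the free end: 11w₀L⁴/(120EI) = 18385/EI
  clockwise couple 141 at a = 2.1: M₀a(2L − a)/(2EI) = 2798/EI
  point load 73 at a = 3.15: Pa²(3L − a)/(6EI) = 3423/EI
  δ_0 = 24605/EI
Tip deflection under a unit load at C: L³/(3EI) = 385.9/EI.
Compatibility at C: δ_0 − R_C·δ_{CC} = 0, so R_C = 24605/385.9 = 63.76 kN.
Moment equilibrium about A: M_A = Σ(load moments about A) − R_C·L = 977.3 − 63.76×10.5 = 307.8 kN·m.

M_A = 307.8 kN·m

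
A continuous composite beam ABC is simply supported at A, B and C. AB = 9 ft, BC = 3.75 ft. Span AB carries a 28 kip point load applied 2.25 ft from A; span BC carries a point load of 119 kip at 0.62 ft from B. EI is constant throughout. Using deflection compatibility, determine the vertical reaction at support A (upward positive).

R_A = 16.84 kip

Insert a hinge at B; M_B is the redundant, and each span becomes simply supported.
Discontinuity in slope at B on the released structure — sum the simple-span end rotations:
  span AB: point load 28 at a = 2.25: Pab(L + a)/(6LEI) = 88.59/EI
  span BC: point load 119 at a = 0.62: Pab(L + b)/(6LEI) = 70.61/EI
  relative rotation θ_0 = (88.59 + 70.61)/EI = 159.2/EI
A unit hogging moment at B produces rotation L₁/(3EI) + L₂/(3EI) = 4.25/EI.
Compatibility: M_B·(L₁+L₂)/(3EI) = θ_0, giving M_B = 37.46 kip·ft (hogging).
Span AB, ΣM about A with M_B applied at B: R_B^{AB}·9 = 63 + 37.46, so R_B^{AB} = 11.16 kip and R_A = 28 − 11.16 = 16.84 kip.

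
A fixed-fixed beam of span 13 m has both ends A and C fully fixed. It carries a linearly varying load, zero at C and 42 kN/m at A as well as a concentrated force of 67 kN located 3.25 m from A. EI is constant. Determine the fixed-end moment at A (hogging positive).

M_A = 477.4 kN·m

Take the two fixed-end moments M_A, M_C as redundants; the released structure is the simple span AC.
Simple-span end rotations at A and C under the given loads:
  at A: triangular load, peak 42: w₀L³/(45EI) = 2051/EI
  at C: triangular load, peak 42: 7w₀L³/(360EI) = 1794/EI
  at A: point load 67 at a = 3.25: Pab(L + b)/(6LEI) = 619.2/EI
  at C: point load 67 at a = 3.25: Pab(L + a)/(6LEI) = 442.3/EI
  θ_A0 = 2670/EI,  θ_C0 = 2237/EI
Flexibility coefficients: a unit moment at one end gives L/(3EI) there and L/(6EI) at the far end, so f₁₁ = f₂₂ = 4.333/EI and f₁₂ = f₂₁ = 2.167/EI.
Compatibility — zero rotation at each built-in end:
  4.333 M_A + 2.167 M_C = 2670
  2.167 M_A + 4.333 M_C = 2237
Solving the pair gives M_A = 477.4 kN·m and M_C = 277.4 kN·m (hogging).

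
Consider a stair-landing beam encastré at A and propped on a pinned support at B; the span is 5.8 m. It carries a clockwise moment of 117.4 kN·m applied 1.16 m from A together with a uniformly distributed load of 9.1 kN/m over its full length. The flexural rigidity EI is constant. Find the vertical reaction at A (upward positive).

Choose R_B as the redundant. The primary structure is the cantilever fixed at A.
Primary-structure tip deflection at B by superposition:
  clockwise couple 117.4 at a = 1.16: M₀a(2L − a)/(2EI) = 710.9/EI
  UDL 9.1: wL⁴/(8EI) = 1287/EI
  δ_0 = 1998/EI
Flexibility coefficient — unit upward force at B: δ_{BB} = L³/(3EI) = 65.04/EI.
The prop prevents deflection at B: R_B = δ_0/δ_{BB} = 1998/65.04 = 30.72 kN.
Vertical equilibrium: R_A = ΣP − R_B = 52.78 − 30.72 = 22.06 kN.

R_A = 22.06 kN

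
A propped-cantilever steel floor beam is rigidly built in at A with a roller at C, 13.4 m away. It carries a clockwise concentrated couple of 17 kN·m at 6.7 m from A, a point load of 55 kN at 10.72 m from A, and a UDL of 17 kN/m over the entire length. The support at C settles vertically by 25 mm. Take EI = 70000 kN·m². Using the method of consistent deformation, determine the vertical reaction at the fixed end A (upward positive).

R_A = 159.4 kN

Take the reaction at C as the redundant and release it; the primary structure is a cantilever fixed at A.
Primary-structure tip deflection at C by superposition:
  clockwise couple 17 at a = 6.7: M₀a(2L − a)/(2EI) = 1145/EI
  point load 55 at a = 10.72: Pa²(3L − a)/(6EI) = 31055/EI
  UDL 17: wL⁴/(8EI) = 68514/EI
  δ_0 = 100713/EI
Flexibility coefficient — unit upward force at C: δ_{CC} = L³/(3EI) = 802/EI.
With EI = 70000 kN·m²: δ_0 = 1.4388 m and δ_{CC} = 0.011458 m/kN.
Compatibility — the beam at C must follow the support down by 0.025 m: δ_0 − R_C·δ_{CC} = 0.025, so R_C = (1.4388 − 0.025)/0.011458 = 123.4 kN.
Vertical equilibrium: R_A = ΣP − R_C = 282.8 − 123.4 = 159.4 kN.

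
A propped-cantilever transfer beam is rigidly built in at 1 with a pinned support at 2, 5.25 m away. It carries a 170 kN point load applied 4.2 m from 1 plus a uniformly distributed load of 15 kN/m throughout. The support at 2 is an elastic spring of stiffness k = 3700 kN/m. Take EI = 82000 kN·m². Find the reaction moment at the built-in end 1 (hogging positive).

Take the reaction at 2 as the redundant and release it; the primary structure is a cantilever fixed at 1.
Downward deflection at the released point 2 due to the loads:
  point load 170 at a = 4.2: Pa²(3L − a)/(6EI) = 5773/EI
  UDL 15: wL⁴/(8EI) = 1424/EI
  δ_0 = 7197/EI
Tip deflection under a unit load at 2: L³/(3EI) = 48.23/EI.
With EI = 82000 kN·m²: δ_0 = 0.08777 m and δ_{22} = 0.000588 m/kN.
Compatibility — the spring shortens by R_2/k under the reaction it provides: δ_0 − R_2·δ_{22} = R_2/k. With 1/k = 0.00027 m/kN, R_2 = δ_0 / (δ_{22} + 1/k) = 0.08777 / (0.000588 + 0.00027) = 102.2 kN.
Moment equilibrium about 1: M_1 = Σ(load moments about 1) − R_2·L = 920.7 − 102.2×5.25 = 384 kN·m.

M_1 = 384 kN·m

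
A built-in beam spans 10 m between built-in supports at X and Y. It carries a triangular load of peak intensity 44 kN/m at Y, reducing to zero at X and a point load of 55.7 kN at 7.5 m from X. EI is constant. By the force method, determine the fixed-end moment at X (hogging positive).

Release both end moments; the primary structure is a simply-supported span XY with redundants M_X and M_Y.
On the primary (simply-supported) span, the end slopes from the loading are:
  at X: triangular load, peak 44: 7w₀L³/(360EI) = 855.6/EI
  at Y: triangular load, peak 44: w₀L³/(45EI) = 977.8/EI
  at X: point load 55.7 at a = 7.5: Pab(L + b)/(6LEI) = 217.6/EI
  at Y: point load 55.7 at a = 7.5: Pab(L + a)/(6LEI) = 304.6/EI
  θ_X0 = 1073/EI,  θ_Y0 = 1282/EI
Flexibility coefficients: a unit moment at one end gives L/(3EI) there and L/(6EI) at the far end, so f₁₁ = f₂₂ = 3.333/EI and f₁₂ = f₂₁ = 1.667/EI.
Compatibility — zero rotation at each built-in end:
  3.333 M_X + 1.667 M_Y = 1073
  1.667 M_X + 3.333 M_Y = 1282
Solving the pair gives M_X = 172.8 kN·m and M_Y = 298.3 kN·m (hogging).

M_X = 172.8 kN·m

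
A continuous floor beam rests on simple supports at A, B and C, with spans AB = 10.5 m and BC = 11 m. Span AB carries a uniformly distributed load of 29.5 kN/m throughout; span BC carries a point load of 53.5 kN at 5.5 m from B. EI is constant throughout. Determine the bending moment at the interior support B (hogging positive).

Take M_B as the redundant. Released structure: two simple spans AB and BC with a hinge at B.
End slopes at the hinge B, treating each span as simply supported:
  span AB: UDL 29.5: wL³/(24EI) = 1423/EI
  span BC: point load 53.5 at a = 5.5: Pab(L + b)/(6LEI) = 404.6/EI
  relative rotation θ_0 = (1423 + 404.6)/EI = 1828/EI
A unit hogging moment at B produces rotation L₁/(3EI) + L₂/(3EI) = 7.167/EI.
Compatibility: M_B·(L₁+L₂)/(3EI) = θ_0, giving M_B = 255 kN·m (hogging).

M_B = 255 kN·m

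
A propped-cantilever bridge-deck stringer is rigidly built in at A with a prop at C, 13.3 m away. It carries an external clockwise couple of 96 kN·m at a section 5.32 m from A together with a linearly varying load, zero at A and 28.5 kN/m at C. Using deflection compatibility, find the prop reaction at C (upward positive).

Choose R_C as the redundant. The primary structure is the cantilever fixed at A.
Downward deflection at the released point C due to the loads:
  clockwise couple 96 at a = 5.32: M₀a(2L − a)/(2EI) = 5434/EI
  triangular load, peak 28.5 at the free end: 11w₀L⁴/(120EI) = 81745/EI
  δ_0 = 87179/EI
Tip deflection under a unit load at C: L³/(3EI) = 784.2/EI.
Compatibility at C: δ_0 − R_C·δ_{CC} = 0, so R_C = 87179/784.2 = 111.2 kN.

R_C = 111.2 kN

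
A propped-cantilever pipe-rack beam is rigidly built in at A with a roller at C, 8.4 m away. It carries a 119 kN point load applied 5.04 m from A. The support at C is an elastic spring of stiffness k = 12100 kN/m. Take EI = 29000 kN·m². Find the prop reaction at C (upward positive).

R_C = 50.79 kN

Release the roller at C. Primary structure: cantilever fixed at A.
Primary-structure tip deflection at C by superposition:
  point load 119 at a = 5.04: Pa²(3L − a)/(6EI) = 10157/EI
Flexibility coefficient — unit upward force at C: δ_{CC} = L³/(3EI) = 197.6/EI.
With EI = 29000 kN·m²: δ_0 = 0.35023 m and δ_{CC} = 0.006813 m/kN.
Compatibility — the spring shortens by R_C/k under the reaction it provides: δ_0 − R_C·δ_{CC} = R_C/k. With 1/k = 0.000083 m/kN, R_C = δ_0 / (δ_{CC} + 1/k) = 0.35023 / (0.006813 + 0.000083) = 50.79 kN.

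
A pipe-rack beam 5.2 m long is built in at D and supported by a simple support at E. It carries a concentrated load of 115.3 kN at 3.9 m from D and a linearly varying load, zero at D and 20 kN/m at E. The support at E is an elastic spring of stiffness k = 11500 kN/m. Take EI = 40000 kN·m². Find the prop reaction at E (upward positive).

R_E = 94.55 kN

Take the reaction at E as the redundant and release it; the primary structure is a cantilever fixed at D.
Deflection at E on the released cantilever, summing each load's contribution:
  point load 115.3 at a = 3.9: Pa²(3L − a)/(6EI) = 3420/EI
  triangular load, peak 20 at the free end: 11w₀L⁴/(120EI) = 1340/EI
  δ_0 = 4760/EI
Flexibility coefficient — unit upward force at E: δ_{EE} = L³/(3EI) = 46.87/EI.
With EI = 40000 kN·m²: δ_0 = 0.11901 m and δ_{EE} = 0.001172 m/kN.
Compatibility — the spring shortens by R_E/k under the reaction it provides: δ_0 − R_E·δ_{EE} = R_E/k. With 1/k = 0.000087 m/kN, R_E = δ_0 / (δ_{EE} + 1/k) = 0.11901 / (0.001172 + 0.000087) = 94.55 kN.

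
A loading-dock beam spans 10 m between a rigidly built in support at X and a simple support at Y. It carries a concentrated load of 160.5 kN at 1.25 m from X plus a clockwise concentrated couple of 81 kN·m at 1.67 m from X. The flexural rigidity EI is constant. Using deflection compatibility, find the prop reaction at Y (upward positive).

R_Y = 7.324 kN

Take the reaction at Y as the redundant and release it; the primary structure is a cantilever fixed at X.
Free-end deflection of the primary structure under the applied loading (downward +):
  point load 160.5 at a = 1.25: Pa²(3L − a)/(6EI) = 1202/EI
  clockwise couple 81 at a = 1.67: M₀a(2L − a)/(2EI) = 1240/EI
  δ_0 = 2441/EI
Flexibility coefficient — unit upward force at Y: δ_{YY} = L³/(3EI) = 333.3/EI.
Compatibility at Y: δ_0 − R_Y·δ_{YY} = 0, so R_Y = 2441/333.3 = 7.324 kN.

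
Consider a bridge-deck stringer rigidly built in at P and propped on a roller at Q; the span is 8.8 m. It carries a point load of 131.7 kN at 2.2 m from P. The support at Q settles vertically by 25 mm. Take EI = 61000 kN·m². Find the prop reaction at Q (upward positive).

Take the reaction at Q as the redundant and release it; the primary structure is a cantilever fixed at P.
Free-end deflection of the primary structure under the applied loading (downward +):
  point load 131.7 at a = 2.2: Pa²(3L − a)/(6EI) = 2571/EI
Flexibility coefficient — unit upward force at Q: δ_{QQ} = L³/(3EI) = 227.2/EI.
With EI = 61000 kN·m²: δ_0 = 0.042147 m and δ_{QQ} = 0.003724 m/kN.
Compatibility — the beam at Q must follow the support down by 0.025 m: δ_0 − R_Q·δ_{QQ} = 0.025, so R_Q = (0.042147 − 0.025)/0.003724 = 4.605 kN.

R_Q = 4.605 kN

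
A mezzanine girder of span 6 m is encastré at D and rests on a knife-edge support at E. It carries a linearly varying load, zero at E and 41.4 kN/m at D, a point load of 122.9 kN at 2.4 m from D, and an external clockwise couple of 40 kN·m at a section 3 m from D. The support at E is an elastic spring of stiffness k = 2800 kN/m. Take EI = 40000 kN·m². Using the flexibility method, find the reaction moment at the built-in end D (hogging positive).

M_D = 293.5 kN·m

Take the reaction at E as the redundant and release it; the primary structure is a cantilever fixed at D.
Downward deflection at the released point E due to the loads:
  triangular load, peak 41.4 at the fixed end: w₀L⁴/(30EI) = 1788/EI
  point load 122.9 at a = 2.4: Pa²(3L − a)/(6EI) = 1841/EI
  clockwise couple 40 at a = 3: M₀a(2L − a)/(2EI) = 540/EI
  δ_0 = 4169/EI
Flexibility coefficient — unit upward force at E: δ_{EE} = L³/(3EI) = 72/EI.
With EI = 40000 kN·m²: δ_0 = 0.10423 m and δ_{EE} = 0.0018 m/kN.
Compatibility — the spring shortens by R_E/k under the reaction it provides: δ_0 − R_E·δ_{EE} = R_E/k. With 1/k = 0.000357 m/kN, R_E = δ_0 / (δ_{EE} + 1/k) = 0.10423 / (0.0018 + 0.000357) = 48.32 kN.
Moment equilibrium about D: M_D = Σ(load moments about D) − R_E·L = 583.4 − 48.32×6 = 293.5 kN·m.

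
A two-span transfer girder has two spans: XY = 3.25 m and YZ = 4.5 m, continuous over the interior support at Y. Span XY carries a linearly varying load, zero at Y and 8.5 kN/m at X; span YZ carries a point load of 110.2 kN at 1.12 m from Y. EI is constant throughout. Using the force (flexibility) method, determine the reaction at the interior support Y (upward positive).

Release continuity at Y by inserting a hinge; the redundant is the internal moment M_Y. The primary structure is two simply-supported spans XY and YZ.
Discontinuity in slope at Y on the released structure — sum the simple-span end rotations:
  span XY: triangular load, peak 8.5: 7w₀L³/(360EI) = 5.674/EI
  span YZ: point load 110.2 at a = 1.12: Pab(L + b)/(6LEI) = 121.8/EI
  relative rotation θ_0 = (5.674 + 121.8)/EI = 127.4/EI
A unit hogging moment at Y produces rotation L₁/(3EI) + L₂/(3EI) = 2.583/EI.
Compatibility: M_Y·(L₁+L₂)/(3EI) = θ_0, giving M_Y = 49.33 kN·m (hogging).
Span XY, ΣM about X with M_Y applied at Y: R_Y^{XY}·3.25 = 14.96 + 49.33, so R_Y^{XY} = 19.78 kN and R_X = 13.81 − 19.78 = -5.969 kN.
Span YZ, ΣM about Z: R_Y^{YZ}·4.5 = 372.5 + 49.33, so R_Y^{YZ} = 93.73 kN and R_Z = 110.2 − 93.73 = 16.47 kN.
R_Y = 19.78 + 93.73 = 113.5 kN.

R_Y = 113.5 kN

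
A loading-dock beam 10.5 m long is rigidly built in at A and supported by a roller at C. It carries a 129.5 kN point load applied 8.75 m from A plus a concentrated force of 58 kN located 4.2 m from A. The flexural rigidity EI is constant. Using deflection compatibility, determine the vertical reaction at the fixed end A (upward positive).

Remove the prop at C; the released (primary) structure is a cantilever built in at A.
Primary-structure tip deflection at C by superposition:
  point load 129.5 at a = 8.75: Pa²(3L − a)/(6EI) = 37594/EI
  point load 58 at a = 4.2: Pa²(3L − a)/(6EI) = 4655/EI
  δ_0 = 42249/EI
Tip deflection under a unit load at C: L³/(3EI) = 385.9/EI.
The prop prevents deflection at C: R_C = δ_0/δ_{CC} = 42249/385.9 = 109.5 kN.
Vertical equilibrium: R_A = ΣP − R_C = 187.5 − 109.5 = 78.01 kN.

R_A = 78.01 kN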